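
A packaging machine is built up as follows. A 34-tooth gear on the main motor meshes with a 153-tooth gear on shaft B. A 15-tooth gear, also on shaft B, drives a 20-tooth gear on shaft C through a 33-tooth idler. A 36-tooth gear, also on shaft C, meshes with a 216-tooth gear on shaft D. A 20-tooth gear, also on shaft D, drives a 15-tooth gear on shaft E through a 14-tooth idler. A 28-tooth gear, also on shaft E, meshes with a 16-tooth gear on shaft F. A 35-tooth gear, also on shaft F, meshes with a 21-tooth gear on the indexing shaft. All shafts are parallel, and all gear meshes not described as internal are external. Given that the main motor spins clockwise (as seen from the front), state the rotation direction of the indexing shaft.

the main motor → shaft B: external mesh, 1 reversal → CCW.
shaft B → shaft C: driver → idler → driven is 2 external meshes, 2 reversals → CCW.
shaft C → shaft D: external mesh, 1 reversal → CW.
shaft D → shaft E: driver → idler → driven is 2 external meshes, 2 reversals → CW.
shaft E → shaft F: external mesh, 1 reversal → CCW.
shaft F → the indexing shaft: external mesh, 1 reversal → CW.
8 reversals in total — an even number — so the indexing shaft turns the same way as the main motor.

clockwise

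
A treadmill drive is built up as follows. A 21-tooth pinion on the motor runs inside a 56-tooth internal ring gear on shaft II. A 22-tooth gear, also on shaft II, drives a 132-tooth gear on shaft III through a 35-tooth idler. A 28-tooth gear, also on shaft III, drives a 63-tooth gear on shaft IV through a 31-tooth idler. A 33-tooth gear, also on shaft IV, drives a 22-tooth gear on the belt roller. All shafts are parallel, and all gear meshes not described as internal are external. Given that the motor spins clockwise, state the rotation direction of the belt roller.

the motor → shaft II: internal mesh, same direction → CW.
shaft II → shaft III: driver → idler → driven is 2 external meshes, 2 reversals → CW.
shaft III → shaft IV: driver → idler → driven is 2 external meshes, 2 reversals → CW.
shaft IV → the belt roller: external mesh, 1 reversal → CCW.
5 reversals in total — an odd number — so the belt roller turns opposite to the motor.

counterclockwise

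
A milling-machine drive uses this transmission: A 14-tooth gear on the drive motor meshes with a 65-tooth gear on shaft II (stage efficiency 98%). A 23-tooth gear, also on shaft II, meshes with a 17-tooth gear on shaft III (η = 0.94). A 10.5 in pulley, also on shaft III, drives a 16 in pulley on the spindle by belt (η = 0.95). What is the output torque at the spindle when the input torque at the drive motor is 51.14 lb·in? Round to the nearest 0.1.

234.0 lb·in

After the gear mesh (65/14): 51.14 × 4.6429 × 0.98 = 232.69 lb·in
After the gear mesh (17/23): 232.69 × 0.73913 × 0.94 = 161.67 lb·in
After the belt (16/10.5): 161.67 × 1.5238 × 0.95 = 234.03 lb·in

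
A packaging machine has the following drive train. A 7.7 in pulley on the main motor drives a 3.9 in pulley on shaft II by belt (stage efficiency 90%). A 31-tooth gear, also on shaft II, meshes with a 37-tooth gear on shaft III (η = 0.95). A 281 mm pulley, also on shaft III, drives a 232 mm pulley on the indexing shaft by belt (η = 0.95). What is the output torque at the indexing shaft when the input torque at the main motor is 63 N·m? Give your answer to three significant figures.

belt 3.9/7.7 = 0.50649 → τ = 63·0.50649·0.90 = 28.718 N·m
gear mesh 37/31 = 1.1935 → τ = 28.718·1.1935·0.95 = 32.563 N·m
belt 232/281 = 0.82562 → τ = 32.563·0.82562·0.95 = 25.54 N·m

25.5 N·m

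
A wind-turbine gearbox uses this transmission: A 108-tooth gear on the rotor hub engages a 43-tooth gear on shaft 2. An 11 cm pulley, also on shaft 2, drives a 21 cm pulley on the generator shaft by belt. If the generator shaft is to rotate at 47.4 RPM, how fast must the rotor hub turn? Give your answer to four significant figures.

Overall ratio R = 0.39815 × 1.9091 = 0.7601.
Required input speed = output speed × R = 47.4 × 0.7601 = 36.029 RPM.

36.03 RPM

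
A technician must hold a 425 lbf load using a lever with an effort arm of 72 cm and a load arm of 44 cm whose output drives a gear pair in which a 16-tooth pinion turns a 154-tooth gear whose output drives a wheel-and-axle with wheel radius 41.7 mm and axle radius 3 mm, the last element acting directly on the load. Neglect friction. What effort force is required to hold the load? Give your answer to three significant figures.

1.94 lbf

Lever MA = effort arm / load arm = 72/44 = 1.6364.
Gear pair MA = 154/16 = 9.625.
Wheel-and-axle MA = R/r = 41.7/3 = 13.9.
Combined ideal MA = 1.6364 × 9.625 × 13.9 = 218.93.
Effort = load / MA = 425 / 218.93 = 1.9413 lbf.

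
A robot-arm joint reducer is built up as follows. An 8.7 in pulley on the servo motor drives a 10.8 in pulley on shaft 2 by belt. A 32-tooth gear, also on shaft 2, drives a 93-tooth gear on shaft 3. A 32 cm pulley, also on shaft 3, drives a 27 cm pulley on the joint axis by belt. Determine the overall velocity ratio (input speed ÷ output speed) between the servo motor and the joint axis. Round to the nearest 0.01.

3.04

Each stage contributes driven/driver: belt 10.8/8.7 = 1.2414, gear mesh 93/32 = 2.9062, belt 27/32 = 0.84375.
Overall: 1.2414 × 2.9062 × 0.84375 = 3.044.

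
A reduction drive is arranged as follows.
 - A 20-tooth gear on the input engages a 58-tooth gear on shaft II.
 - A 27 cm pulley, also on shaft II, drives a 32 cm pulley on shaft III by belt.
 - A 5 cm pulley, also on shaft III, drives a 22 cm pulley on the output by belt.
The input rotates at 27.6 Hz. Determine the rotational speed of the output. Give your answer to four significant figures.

gear mesh 58/20 = 2.9 → 27.6/2.9 = 9.5172 Hz
belt 32/27 = 1.1852 → 9.5172/1.1852 = 8.0302 Hz
belt 22/5 = 4.4 → 8.0302/4.4 = 1.825 Hz

1.825 Hz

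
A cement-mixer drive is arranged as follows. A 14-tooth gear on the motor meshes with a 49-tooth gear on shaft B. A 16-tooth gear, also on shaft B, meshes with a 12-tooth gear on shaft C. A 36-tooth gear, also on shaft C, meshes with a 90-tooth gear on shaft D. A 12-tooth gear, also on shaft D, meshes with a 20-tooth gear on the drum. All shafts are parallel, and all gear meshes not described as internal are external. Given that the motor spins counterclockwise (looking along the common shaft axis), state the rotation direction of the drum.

counterclockwise

the motor → shaft B: external mesh, 1 reversal → CW.
shaft B → shaft C: external mesh, 1 reversal → CCW.
shaft C → shaft D: external mesh, 1 reversal → CW.
shaft D → the drum: external mesh, 1 reversal → CCW.
4 reversals in total — an even number — so the drum turns the same way as the motor.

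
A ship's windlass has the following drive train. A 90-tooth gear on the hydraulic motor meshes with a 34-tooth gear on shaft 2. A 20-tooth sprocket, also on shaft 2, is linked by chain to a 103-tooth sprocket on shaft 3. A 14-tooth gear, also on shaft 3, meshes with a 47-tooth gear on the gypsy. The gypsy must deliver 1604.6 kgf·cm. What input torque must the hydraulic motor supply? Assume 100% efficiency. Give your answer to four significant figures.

245.7 kgf·cm

Overall ratio R = 0.37778 × 5.15 × 3.3571 = 6.5315.
Input torque = output torque / R = 1604.6 / 6.5315 = 245.67 kgf·cm.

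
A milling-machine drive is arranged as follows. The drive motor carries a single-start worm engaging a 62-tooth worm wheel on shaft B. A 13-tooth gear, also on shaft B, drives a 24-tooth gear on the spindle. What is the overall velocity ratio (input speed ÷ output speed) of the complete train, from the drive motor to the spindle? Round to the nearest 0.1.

114.5

Each stage contributes driven/driver: worm 62/1 = 62, gear mesh 24/13 = 1.8462.
Overall: 62 × 1.8462 = 114.46.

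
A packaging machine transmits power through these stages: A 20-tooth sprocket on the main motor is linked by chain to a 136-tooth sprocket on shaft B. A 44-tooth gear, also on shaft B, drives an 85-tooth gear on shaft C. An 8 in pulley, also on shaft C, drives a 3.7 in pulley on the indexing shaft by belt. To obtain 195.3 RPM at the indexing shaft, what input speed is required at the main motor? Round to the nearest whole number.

1187 RPM

Overall ratio R = 6.8 × 1.9318 × 0.4625 = 6.0756.
Required input speed = output speed × R = 195.3 × 6.0756 = 1186.6 RPM.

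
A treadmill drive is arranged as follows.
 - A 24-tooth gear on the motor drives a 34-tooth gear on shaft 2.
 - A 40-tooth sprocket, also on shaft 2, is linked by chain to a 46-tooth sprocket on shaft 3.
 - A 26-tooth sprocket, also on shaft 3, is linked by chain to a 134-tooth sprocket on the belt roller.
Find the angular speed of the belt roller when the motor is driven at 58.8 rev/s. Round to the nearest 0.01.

the motor → shaft 2 (gear mesh, 34/24): 58.8 ÷ 1.4167 = 41.506 rev/s
shaft 2 → shaft 3 (chain, 46/40): 41.506 ÷ 1.15 = 36.092 rev/s
shaft 3 → the belt roller (chain, 134/26): 36.092 ÷ 5.1538 = 7.0029 rev/s

7.00 rev/s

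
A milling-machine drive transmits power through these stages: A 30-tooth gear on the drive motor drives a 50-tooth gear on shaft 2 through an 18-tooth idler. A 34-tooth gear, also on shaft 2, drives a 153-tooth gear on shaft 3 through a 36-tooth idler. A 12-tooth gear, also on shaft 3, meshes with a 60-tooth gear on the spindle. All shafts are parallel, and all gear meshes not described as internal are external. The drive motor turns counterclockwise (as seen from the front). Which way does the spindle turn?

clockwise

the drive motor → shaft 2: driver → idler → driven is 2 external meshes, 2 reversals → CCW.
shaft 2 → shaft 3: driver → idler → driven is 2 external meshes, 2 reversals → CCW.
shaft 3 → the spindle: external mesh, 1 reversal → CW.
5 reversals in total — an odd number — so the spindle turns opposite to the drive motor.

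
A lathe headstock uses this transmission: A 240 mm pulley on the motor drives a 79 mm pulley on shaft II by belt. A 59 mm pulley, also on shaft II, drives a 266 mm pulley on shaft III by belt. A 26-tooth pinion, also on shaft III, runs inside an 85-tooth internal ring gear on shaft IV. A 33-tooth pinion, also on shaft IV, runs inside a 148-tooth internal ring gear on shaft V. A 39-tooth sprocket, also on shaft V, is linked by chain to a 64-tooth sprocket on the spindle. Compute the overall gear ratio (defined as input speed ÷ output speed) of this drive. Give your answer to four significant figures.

Each stage contributes driven/driver: belt 79/240 = 0.32917, belt 266/59 = 4.5085, internal gear 85/26 = 3.2692, internal gear 148/33 = 4.4848, chain 64/39 = 1.641.
Overall: 0.32917 × 4.5085 × 3.2692 × 4.4848 × 1.641 = 35.707.

35.71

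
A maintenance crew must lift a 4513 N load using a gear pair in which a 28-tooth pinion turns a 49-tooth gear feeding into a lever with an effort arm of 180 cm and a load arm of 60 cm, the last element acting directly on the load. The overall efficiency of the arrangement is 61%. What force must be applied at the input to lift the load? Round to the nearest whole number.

Gear pair MA = 49/28 = 1.75.
Lever MA = effort arm / load arm = 180/60 = 3.
Combined ideal MA = 1.75 × 3 = 5.25.
Actual MA = 5.25 × 0.61 = 3.2025.
Effort = load / actual MA = 4513 / 3.2025 = 1409.2 N.

1409 N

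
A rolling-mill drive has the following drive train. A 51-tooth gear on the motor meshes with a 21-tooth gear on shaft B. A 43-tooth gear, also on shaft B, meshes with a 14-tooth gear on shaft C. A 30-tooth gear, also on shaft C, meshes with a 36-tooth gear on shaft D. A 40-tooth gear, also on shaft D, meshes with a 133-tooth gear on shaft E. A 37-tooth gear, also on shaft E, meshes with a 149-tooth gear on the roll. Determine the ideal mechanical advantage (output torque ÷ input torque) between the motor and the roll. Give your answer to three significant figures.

Each stage contributes driven/driver: gear mesh 21/51 = 0.41176, gear mesh 14/43 = 0.32558, gear mesh 36/30 = 1.2, gear mesh 133/40 = 3.325, gear mesh 149/37 = 4.027.
Overall: 0.41176 × 0.32558 × 1.2 × 3.325 × 4.027 = 2.1541.

2.15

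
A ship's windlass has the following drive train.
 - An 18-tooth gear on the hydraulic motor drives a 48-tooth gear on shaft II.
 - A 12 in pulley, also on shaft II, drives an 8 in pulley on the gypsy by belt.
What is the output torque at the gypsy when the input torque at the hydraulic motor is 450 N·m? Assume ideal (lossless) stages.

After the gear mesh (48/18): 450 × 2.6667 = 1200 N·m
After the belt (8/12): 1200 × 0.66667 = 800 N·m

800 N·m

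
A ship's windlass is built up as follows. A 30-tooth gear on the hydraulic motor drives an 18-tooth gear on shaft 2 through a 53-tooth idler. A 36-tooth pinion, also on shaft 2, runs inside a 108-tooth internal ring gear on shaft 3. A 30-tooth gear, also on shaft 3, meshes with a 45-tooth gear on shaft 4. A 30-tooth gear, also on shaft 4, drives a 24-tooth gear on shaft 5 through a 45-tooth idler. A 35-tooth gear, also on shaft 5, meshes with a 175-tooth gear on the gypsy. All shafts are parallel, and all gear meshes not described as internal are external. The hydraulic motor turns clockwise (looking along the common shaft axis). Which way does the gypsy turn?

the hydraulic motor → shaft 2: driver → idler → driven is 2 external meshes, 2 reversals → CW.
shaft 2 → shaft 3: internal mesh, same direction → CW.
shaft 3 → shaft 4: external mesh, 1 reversal → CCW.
shaft 4 → shaft 5: driver → idler → driven is 2 external meshes, 2 reversals → CCW.
shaft 5 → the gypsy: external mesh, 1 reversal → CW.
6 reversals in total — an even number — so the gypsy turns the same way as the hydraulic motor.

clockwise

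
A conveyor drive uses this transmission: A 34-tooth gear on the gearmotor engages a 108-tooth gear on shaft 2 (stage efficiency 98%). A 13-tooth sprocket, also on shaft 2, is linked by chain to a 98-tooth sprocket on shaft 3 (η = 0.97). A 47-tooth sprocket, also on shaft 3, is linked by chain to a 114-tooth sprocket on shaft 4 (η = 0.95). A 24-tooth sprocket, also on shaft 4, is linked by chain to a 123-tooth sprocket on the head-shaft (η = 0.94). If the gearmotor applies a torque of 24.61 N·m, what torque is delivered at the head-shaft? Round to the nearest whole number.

6219 N·m

Gear mesh: ratio = 108/34 = 3.1765; torque at shaft 2 = 24.61 × 3.1765 × 0.98 = 76.609 N·m.
Chain: ratio = 98/13 = 7.5385; torque at shaft 3 = 76.609 × 7.5385 × 0.97 = 560.19 N·m.
Chain: ratio = 114/47 = 2.4255; torque at shaft 4 = 560.19 × 2.4255 × 0.95 = 1290.8 N·m.
Chain: ratio = 123/24 = 5.125; torque at the head-shaft = 1290.8 × 5.125 × 0.94 = 6218.6 N·m.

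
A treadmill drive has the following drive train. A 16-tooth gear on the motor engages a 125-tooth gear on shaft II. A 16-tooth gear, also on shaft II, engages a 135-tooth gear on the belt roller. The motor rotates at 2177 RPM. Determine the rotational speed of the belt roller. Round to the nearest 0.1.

33.0 RPM

Gear mesh: ratio = 125/16 = 7.8125, so shaft II turns at 2177 / 7.8125 = 278.66 RPM.
Gear mesh: ratio = 135/16 = 8.4375, so the belt roller turns at 278.66 / 8.4375 = 33.026 RPM.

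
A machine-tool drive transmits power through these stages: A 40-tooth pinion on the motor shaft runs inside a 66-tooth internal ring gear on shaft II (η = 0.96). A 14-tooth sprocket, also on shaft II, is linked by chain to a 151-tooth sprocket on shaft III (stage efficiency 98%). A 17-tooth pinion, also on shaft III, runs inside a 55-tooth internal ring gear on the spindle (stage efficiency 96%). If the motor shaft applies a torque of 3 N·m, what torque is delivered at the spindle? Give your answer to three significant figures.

After the internal gear (66/40): 3 × 1.65 × 0.96 = 4.752 N·m
After the chain (151/14): 4.752 × 10.786 × 0.98 = 50.229 N·m
After the internal gear (55/17): 50.229 × 3.2353 × 0.96 = 156 N·m

156 N·m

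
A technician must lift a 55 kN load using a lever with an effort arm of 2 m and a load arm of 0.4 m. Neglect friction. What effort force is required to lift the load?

Lever MA = effort arm / load arm = 2/0.4 = 5.
Effort = load / MA = 55 / 5 = 11 kN.

11 kN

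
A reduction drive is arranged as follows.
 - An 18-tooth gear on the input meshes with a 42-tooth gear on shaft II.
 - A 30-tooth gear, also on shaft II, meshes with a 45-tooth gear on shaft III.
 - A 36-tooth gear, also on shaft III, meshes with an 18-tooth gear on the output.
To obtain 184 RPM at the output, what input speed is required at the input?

322 RPM

Overall ratio R = 2.3333 × 1.5 × 0.5 = 1.75.
Required input speed = output speed × R = 184 × 1.75 = 322 RPM.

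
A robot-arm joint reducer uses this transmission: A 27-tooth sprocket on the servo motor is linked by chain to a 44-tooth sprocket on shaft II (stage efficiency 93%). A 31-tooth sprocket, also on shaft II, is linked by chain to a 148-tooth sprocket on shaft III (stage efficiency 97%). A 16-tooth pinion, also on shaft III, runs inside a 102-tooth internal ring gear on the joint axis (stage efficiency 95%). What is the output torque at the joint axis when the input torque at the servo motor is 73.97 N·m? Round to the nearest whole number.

3144 N·m

chain 44/27 = 1.6296 → τ = 73.97·1.6296·0.93 = 112.11 N·m
chain 148/31 = 4.7742 → τ = 112.11·4.7742·0.97 = 519.16 N·m
internal gear 102/16 = 6.375 → τ = 519.16·6.375·0.95 = 3144.1 N·m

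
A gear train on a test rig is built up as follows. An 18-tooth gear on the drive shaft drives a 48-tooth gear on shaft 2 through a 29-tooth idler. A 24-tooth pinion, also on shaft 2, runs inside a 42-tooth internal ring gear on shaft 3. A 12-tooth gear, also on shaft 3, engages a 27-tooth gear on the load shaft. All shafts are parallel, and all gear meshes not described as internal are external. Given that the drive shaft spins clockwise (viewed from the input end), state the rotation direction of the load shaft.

the drive shaft → shaft 2: driver → idler → driven is 2 external meshes, 2 reversals → CW.
shaft 2 → shaft 3: internal mesh, same direction → CW.
shaft 3 → the load shaft: external mesh, 1 reversal → CCW.
3 reversals in total — an odd number — so the load shaft turns opposite to the drive shaft.

counterclockwise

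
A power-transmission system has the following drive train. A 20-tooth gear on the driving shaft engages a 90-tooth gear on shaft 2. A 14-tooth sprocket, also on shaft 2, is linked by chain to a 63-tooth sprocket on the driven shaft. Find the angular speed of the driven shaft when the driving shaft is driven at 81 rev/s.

gear mesh 90/20 = 4.5 → 81/4.5 = 18 rev/s
chain 63/14 = 4.5 → 18/4.5 = 4 rev/s

4 rev/s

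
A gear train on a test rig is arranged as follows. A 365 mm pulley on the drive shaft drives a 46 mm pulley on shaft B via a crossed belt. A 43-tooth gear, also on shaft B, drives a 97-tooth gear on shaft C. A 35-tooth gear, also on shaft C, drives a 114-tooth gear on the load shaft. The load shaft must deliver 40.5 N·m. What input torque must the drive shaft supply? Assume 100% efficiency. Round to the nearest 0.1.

43.7 N·m

Overall ratio R = 0.12603 × 2.2558 × 3.2571 = 0.92599.
Input torque = output torque / R = 40.5 / 0.92599 = 43.737 N·m.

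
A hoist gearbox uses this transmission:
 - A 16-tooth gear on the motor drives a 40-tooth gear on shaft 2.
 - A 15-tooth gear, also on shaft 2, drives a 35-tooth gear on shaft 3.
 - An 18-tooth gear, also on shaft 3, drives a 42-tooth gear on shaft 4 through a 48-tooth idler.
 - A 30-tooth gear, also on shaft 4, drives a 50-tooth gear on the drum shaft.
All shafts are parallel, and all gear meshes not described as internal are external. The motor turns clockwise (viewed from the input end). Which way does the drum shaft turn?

the motor → shaft 2: external mesh, 1 reversal → CCW.
shaft 2 → shaft 3: external mesh, 1 reversal → CW.
shaft 3 → shaft 4: driver → idler → driven is 2 external meshes, 2 reversals → CW.
shaft 4 → the drum shaft: external mesh, 1 reversal → CCW.
5 reversals in total — an odd number — so the drum shaft turns opposite to the motor.

anticlockwise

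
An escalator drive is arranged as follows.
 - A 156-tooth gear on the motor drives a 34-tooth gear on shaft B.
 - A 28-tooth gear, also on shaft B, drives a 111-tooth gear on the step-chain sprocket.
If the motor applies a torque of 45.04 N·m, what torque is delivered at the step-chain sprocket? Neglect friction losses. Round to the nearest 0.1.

38.9 N·m

Gear mesh: ratio = 34/156 = 0.21795; torque at shaft B = 45.04 × 0.21795 = 9.8164 N·m.
Gear mesh: ratio = 111/28 = 3.9643; torque at the step-chain sprocket = 9.8164 × 3.9643 = 38.915 N·m.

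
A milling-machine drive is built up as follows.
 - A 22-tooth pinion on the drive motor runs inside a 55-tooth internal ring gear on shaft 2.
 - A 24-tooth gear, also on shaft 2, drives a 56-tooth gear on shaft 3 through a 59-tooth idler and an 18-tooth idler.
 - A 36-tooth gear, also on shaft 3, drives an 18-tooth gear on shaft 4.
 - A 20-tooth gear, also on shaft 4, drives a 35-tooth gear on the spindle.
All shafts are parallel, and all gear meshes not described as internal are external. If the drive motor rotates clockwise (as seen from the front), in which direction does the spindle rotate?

anticlockwise

the drive motor → shaft 2: internal mesh, same direction → CW.
shaft 2 → shaft 3: driver → idler → idler → driven is 3 external meshes, 3 reversals → CCW.
shaft 3 → shaft 4: external mesh, 1 reversal → CW.
shaft 4 → the spindle: external mesh, 1 reversal → CCW.
5 reversals in total — an odd number — so the spindle turns opposite to the drive motor.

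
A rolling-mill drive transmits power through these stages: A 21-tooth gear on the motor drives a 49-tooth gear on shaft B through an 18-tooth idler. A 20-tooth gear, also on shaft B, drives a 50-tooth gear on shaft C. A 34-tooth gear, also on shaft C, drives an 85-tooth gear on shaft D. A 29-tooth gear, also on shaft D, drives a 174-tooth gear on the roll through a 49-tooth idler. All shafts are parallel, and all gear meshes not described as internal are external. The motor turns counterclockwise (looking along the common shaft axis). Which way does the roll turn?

counterclockwise

the motor → shaft B: driver → idler → driven is 2 external meshes, 2 reversals → CCW.
shaft B → shaft C: external mesh, 1 reversal → CW.
shaft C → shaft D: external mesh, 1 reversal → CCW.
shaft D → the roll: driver → idler → driven is 2 external meshes, 2 reversals → CCW.
6 reversals in total — an even number — so the roll turns the same way as the motor.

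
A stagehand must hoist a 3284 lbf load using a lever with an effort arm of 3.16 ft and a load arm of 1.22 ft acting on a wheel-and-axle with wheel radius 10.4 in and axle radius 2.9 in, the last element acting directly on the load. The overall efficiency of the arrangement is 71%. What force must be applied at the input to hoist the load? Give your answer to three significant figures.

Lever MA = effort arm / load arm = 3.16/1.22 = 2.5902.
Wheel-and-axle MA = R/r = 10.4/2.9 = 3.5862.
Combined ideal MA = 2.5902 × 3.5862 = 9.2889.
Actual MA = 9.2889 × 0.71 = 6.5951.
Effort = load / actual MA = 3284 / 6.5951 = 497.95 lbf.

498 lbf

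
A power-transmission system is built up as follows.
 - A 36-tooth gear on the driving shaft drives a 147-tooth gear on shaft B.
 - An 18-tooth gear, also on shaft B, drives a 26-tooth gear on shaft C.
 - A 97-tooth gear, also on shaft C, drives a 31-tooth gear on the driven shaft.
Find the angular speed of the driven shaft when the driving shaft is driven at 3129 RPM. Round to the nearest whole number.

1660 RPM

the driving shaft → shaft B (gear mesh, 147/36): 3129 ÷ 4.0833 = 766.29 RPM
shaft B → shaft C (gear mesh, 26/18): 766.29 ÷ 1.4444 = 530.51 RPM
shaft C → the driven shaft (gear mesh, 31/97): 530.51 ÷ 0.31959 = 1660 RPM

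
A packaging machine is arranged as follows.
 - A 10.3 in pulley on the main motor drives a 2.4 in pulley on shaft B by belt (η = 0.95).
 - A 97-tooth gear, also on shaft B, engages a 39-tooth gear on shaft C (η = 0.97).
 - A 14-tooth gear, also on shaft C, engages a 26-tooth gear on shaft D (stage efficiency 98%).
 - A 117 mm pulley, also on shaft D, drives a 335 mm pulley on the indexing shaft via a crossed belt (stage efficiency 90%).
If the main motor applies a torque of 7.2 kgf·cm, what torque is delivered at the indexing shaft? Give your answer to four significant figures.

2.915 kgf·cm

After the belt (2.4/10.3): 7.2 × 0.23301 × 0.95 = 1.5938 kgf·cm
After the gear mesh (39/97): 1.5938 × 0.40206 × 0.97 = 0.62158 kgf·cm
After the gear mesh (26/14): 0.62158 × 1.8571 × 0.98 = 1.1313 kgf·cm
After the belt (335/117): 1.1313 × 2.8632 × 0.90 = 2.9152 kgf·cm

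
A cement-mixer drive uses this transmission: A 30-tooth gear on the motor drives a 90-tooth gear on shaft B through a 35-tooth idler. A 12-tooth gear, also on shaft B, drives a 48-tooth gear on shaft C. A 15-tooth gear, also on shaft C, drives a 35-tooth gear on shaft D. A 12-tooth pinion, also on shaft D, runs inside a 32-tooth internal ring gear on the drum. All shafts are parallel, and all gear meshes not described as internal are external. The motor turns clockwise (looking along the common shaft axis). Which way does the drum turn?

the motor → shaft B: driver → idler → driven is 2 external meshes, 2 reversals → CW.
shaft B → shaft C: external mesh, 1 reversal → CCW.
shaft C → shaft D: external mesh, 1 reversal → CW.
shaft D → the drum: internal mesh, same direction → CW.
4 reversals in total — an even number — so the drum turns the same way as the motor.

clockwise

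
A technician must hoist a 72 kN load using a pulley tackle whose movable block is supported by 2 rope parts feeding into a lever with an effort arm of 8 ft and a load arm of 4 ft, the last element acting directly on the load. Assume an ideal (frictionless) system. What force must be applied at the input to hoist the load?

18 kN

Block-and-tackle MA = number of supporting rope parts = 2.
Lever MA = effort arm / load arm = 8/4 = 2.
Combined ideal MA = 2 × 2 = 4.
Effort = load / MA = 72 / 4 = 18 kN.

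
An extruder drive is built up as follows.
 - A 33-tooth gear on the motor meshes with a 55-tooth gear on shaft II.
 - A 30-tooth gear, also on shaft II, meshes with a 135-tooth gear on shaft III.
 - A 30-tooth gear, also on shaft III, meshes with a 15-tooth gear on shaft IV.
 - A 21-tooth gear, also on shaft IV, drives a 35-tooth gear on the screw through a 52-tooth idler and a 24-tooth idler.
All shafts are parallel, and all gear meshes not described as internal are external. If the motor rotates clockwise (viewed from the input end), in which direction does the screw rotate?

clockwise

the motor → shaft II: external mesh, 1 reversal → CCW.
shaft II → shaft III: external mesh, 1 reversal → CW.
shaft III → shaft IV: external mesh, 1 reversal → CCW.
shaft IV → the screw: driver → idler → idler → driven is 3 external meshes, 3 reversals → CW.
6 reversals in total — an even number — so the screw turns the same way as the motor.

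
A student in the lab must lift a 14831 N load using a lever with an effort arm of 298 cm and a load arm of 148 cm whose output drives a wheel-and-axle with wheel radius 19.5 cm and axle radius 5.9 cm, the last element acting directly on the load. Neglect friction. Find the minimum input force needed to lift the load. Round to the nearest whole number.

Lever MA = effort arm / load arm = 298/148 = 2.0135.
Wheel-and-axle MA = R/r = 19.5/5.9 = 3.3051.
Combined ideal MA = 2.0135 × 3.3051 = 6.6548.
Effort = load / MA = 14831 / 6.6548 = 2228.6 N.

2229 N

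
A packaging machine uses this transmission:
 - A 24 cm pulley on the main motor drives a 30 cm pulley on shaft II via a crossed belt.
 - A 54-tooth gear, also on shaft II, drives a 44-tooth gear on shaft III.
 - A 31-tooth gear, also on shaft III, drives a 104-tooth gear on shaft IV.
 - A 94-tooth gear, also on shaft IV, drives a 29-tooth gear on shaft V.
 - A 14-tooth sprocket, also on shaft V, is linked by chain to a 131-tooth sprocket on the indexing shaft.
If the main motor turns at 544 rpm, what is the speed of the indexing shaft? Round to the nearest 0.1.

belt 30/24 = 1.25 → 544/1.25 = 435.2 rpm
gear mesh 44/54 = 0.81481 → 435.2/0.81481 = 534.11 rpm
gear mesh 104/31 = 3.3548 → 534.11/3.3548 = 159.21 rpm
gear mesh 29/94 = 0.30851 → 159.21/0.30851 = 516.05 rpm
chain 131/14 = 9.3571 → 516.05/9.3571 = 55.15 rpm

55.1 rpm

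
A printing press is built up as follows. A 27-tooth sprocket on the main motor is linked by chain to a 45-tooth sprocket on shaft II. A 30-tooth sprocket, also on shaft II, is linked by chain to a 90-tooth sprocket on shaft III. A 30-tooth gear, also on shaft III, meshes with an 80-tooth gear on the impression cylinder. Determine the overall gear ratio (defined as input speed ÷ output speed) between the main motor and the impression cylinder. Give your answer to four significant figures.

13.33

Each stage contributes driven/driver: chain 45/27 = 1.6667, chain 90/30 = 3, gear mesh 80/30 = 2.6667.
Overall: 1.6667 × 3 × 2.6667 = 13.333.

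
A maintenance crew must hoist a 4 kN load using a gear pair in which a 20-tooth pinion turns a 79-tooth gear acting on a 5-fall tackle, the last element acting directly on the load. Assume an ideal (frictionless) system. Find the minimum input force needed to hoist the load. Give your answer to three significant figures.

0.203 kN

Gear pair MA = 79/20 = 3.95.
Block-and-tackle MA = number of supporting rope parts = 5.
Combined ideal MA = 3.95 × 5 = 19.75.
Effort = load / MA = 4 / 19.75 = 0.20253 kN.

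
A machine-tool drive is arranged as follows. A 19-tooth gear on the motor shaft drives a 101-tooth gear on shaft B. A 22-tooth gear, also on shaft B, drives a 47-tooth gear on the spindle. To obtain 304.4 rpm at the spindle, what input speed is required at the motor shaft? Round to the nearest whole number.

3457 rpm

Overall ratio R = 5.3158 × 2.1364 = 11.356.
Required input speed = output speed × R = 304.4 × 11.356 = 3456.9 rpm.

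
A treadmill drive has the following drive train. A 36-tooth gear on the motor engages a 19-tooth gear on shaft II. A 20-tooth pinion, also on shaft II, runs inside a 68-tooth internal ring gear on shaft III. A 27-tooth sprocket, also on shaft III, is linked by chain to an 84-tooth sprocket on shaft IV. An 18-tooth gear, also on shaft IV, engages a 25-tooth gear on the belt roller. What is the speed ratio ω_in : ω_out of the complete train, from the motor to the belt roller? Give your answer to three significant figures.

Each stage contributes driven/driver: gear mesh 19/36 = 0.52778, internal gear 68/20 = 3.4, chain 84/27 = 3.1111, gear mesh 25/18 = 1.3889.
Overall: 0.52778 × 3.4 × 3.1111 × 1.3889 = 7.7538.

7.75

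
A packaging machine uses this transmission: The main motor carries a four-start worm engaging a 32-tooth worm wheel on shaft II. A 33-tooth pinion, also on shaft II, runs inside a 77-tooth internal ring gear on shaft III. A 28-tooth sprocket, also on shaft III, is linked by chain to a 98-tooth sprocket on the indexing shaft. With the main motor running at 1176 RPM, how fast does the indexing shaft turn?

18 RPM

worm 32/4 = 8 → 1176/8 = 147 RPM
internal gear 77/33 = 2.3333 → 147/2.3333 = 63 RPM
chain 98/28 = 3.5 → 63/3.5 = 18 RPM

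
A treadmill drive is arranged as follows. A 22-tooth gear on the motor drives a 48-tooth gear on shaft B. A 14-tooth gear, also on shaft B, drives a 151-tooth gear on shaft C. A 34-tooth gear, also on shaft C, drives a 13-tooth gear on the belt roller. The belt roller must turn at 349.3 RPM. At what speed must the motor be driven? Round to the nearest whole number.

Overall ratio R = 2.1818 × 10.786 × 0.38235 = 8.9977.
Required input speed = output speed × R = 349.3 × 8.9977 = 3142.9 RPM.

3143 RPM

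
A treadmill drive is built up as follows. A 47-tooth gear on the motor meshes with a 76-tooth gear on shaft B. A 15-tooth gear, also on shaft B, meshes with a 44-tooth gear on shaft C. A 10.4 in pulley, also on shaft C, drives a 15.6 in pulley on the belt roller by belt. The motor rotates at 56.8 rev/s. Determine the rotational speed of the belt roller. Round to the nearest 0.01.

7.98 rev/s

Gear mesh: ratio = 76/47 = 1.617, so shaft B turns at 56.8 / 1.617 = 35.126 rev/s.
Gear mesh: ratio = 44/15 = 2.9333, so shaft C turns at 35.126 / 2.9333 = 11.975 rev/s.
Belt: ratio = 15.6/10.4 = 1.5, so the belt roller turns at 11.975 / 1.5 = 7.9833 rev/s.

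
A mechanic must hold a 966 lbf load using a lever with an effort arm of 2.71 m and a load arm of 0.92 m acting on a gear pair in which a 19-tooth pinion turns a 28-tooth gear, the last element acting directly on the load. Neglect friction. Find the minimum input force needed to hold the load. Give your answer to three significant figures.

Lever MA = effort arm / load arm = 2.71/0.92 = 2.9457.
Gear pair MA = 28/19 = 1.4737.
Combined ideal MA = 2.9457 × 1.4737 = 4.341.
Effort = load / MA = 966 / 4.341 = 222.53 lbf.

223 lbf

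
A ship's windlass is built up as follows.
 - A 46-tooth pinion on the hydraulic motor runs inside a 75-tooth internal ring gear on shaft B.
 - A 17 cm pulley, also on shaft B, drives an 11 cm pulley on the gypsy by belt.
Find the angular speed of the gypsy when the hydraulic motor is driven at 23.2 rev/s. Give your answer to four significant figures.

21.99 rev/s

the hydraulic motor → shaft B (internal gear, 75/46): 23.2 ÷ 1.6304 = 14.229 rev/s
shaft B → the gypsy (belt, 11/17): 14.229 ÷ 0.64706 = 21.991 rev/s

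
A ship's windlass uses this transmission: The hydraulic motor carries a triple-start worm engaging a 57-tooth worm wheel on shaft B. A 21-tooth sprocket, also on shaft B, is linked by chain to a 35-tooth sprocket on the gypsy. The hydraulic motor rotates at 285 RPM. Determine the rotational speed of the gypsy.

9 RPM

worm 57/3 = 19 → 285/19 = 15 RPM
chain 35/21 = 1.6667 → 15/1.6667 = 9 RPM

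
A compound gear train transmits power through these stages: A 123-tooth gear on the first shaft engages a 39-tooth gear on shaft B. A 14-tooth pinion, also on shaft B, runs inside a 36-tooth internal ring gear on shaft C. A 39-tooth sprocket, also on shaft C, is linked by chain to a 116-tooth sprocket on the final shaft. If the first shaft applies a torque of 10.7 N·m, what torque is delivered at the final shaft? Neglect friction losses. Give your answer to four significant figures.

25.95 N·m

gear mesh 39/123 = 0.31707 → τ = 10.7·0.31707 = 3.3927 N·m
internal gear 36/14 = 2.5714 → τ = 3.3927·2.5714 = 8.724 N·m
chain 116/39 = 2.9744 → τ = 8.724·2.9744 = 25.948 N·m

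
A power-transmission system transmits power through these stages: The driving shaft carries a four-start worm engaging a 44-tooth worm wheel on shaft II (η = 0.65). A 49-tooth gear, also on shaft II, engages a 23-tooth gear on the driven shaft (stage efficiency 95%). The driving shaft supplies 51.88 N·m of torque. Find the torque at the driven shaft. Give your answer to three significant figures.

worm 44/4 = 11 → τ = 51.88·11·0.65 = 370.94 N·m
gear mesh 23/49 = 0.46939 → τ = 370.94·0.46939·0.95 = 165.41 N·m

165 N·m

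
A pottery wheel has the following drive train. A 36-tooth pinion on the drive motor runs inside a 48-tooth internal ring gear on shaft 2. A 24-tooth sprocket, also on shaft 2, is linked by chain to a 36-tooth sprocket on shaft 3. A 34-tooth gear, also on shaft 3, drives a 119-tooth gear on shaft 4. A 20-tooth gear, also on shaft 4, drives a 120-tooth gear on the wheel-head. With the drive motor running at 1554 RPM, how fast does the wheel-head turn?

37 RPM

internal gear 48/36 = 1.3333 → 1554/1.3333 = 1165.5 RPM
chain 36/24 = 1.5 → 1165.5/1.5 = 777 RPM
gear mesh 119/34 = 3.5 → 777/3.5 = 222 RPM
gear mesh 120/20 = 6 → 222/6 = 37 RPM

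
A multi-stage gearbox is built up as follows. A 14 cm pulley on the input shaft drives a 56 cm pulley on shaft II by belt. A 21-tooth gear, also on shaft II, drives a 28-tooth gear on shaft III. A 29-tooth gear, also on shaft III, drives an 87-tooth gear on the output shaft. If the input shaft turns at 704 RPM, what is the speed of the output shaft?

Belt: ratio = 56/14 = 4, so shaft II turns at 704 / 4 = 176 RPM.
Gear mesh: ratio = 28/21 = 1.3333, so shaft III turns at 176 / 1.3333 = 132 RPM.
Gear mesh: ratio = 87/29 = 3, so the output shaft turns at 132 / 3 = 44 RPM.

44 RPM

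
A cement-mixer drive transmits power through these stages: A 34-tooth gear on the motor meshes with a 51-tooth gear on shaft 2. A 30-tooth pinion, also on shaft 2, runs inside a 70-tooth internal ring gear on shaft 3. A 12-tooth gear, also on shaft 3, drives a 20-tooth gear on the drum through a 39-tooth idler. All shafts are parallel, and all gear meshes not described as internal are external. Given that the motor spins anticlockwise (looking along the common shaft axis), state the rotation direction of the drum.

the motor → shaft 2: external mesh, 1 reversal → CW.
shaft 2 → shaft 3: internal mesh, same direction → CW.
shaft 3 → the drum: driver → idler → driven is 2 external meshes, 2 reversals → CW.
3 reversals in total — an odd number — so the drum turns opposite to the motor.

clockwise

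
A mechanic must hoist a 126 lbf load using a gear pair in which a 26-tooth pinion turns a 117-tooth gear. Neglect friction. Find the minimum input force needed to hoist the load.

Gear pair MA = 117/26 = 4.5.
Effort = load / MA = 126 / 4.5 = 28 lbf.

28 lbf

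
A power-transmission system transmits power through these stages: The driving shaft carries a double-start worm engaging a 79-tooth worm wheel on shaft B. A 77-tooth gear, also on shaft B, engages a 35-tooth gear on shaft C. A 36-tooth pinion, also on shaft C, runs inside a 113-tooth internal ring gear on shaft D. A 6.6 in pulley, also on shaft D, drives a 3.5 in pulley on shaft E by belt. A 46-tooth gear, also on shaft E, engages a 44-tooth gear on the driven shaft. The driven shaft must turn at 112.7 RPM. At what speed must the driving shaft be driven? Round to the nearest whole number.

3222 RPM

Overall ratio R = 39.5 × 0.45455 × 3.1389 × 0.5303 × 0.95652 = 28.587.
Required input speed = output speed × R = 112.7 × 28.587 = 3221.8 RPM.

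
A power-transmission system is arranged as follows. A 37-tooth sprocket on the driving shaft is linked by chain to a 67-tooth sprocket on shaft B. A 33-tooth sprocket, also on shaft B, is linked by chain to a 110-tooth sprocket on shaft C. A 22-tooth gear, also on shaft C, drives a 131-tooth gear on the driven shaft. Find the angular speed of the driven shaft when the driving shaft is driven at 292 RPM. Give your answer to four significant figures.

chain 67/37 = 1.8108 → 292/1.8108 = 161.25 RPM
chain 110/33 = 3.3333 → 161.25/3.3333 = 48.376 RPM
gear mesh 131/22 = 5.9545 → 48.376/5.9545 = 8.1242 RPM

8.124 RPM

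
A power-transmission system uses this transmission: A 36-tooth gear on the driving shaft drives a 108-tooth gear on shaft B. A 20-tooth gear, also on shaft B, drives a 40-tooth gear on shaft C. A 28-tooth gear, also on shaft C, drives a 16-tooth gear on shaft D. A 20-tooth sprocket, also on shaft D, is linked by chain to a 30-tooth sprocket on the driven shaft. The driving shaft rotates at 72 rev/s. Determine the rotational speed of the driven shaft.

the driving shaft → shaft B (gear mesh, 108/36): 72 ÷ 3 = 24 rev/s
shaft B → shaft C (gear mesh, 40/20): 24 ÷ 2 = 12 rev/s
shaft C → shaft D (gear mesh, 16/28): 12 ÷ 0.57143 = 21 rev/s
shaft D → the driven shaft (chain, 30/20): 21 ÷ 1.5 = 14 rev/s

14 rev/s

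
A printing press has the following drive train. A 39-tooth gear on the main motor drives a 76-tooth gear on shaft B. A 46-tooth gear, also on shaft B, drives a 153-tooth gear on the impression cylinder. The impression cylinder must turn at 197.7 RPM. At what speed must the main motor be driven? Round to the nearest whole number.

Overall ratio R = 1.9487 × 3.3261 = 6.4816.
Required input speed = output speed × R = 197.7 × 6.4816 = 1281.4 RPM.

1281 RPM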